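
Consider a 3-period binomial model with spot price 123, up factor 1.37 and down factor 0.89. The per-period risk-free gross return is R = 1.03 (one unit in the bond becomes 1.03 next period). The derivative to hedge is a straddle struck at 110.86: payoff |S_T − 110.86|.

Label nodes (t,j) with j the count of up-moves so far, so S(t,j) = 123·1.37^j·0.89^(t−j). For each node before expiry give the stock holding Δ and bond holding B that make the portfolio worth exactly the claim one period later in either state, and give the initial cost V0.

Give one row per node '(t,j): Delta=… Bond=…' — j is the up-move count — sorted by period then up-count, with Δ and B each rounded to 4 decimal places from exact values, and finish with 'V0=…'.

No-arbitrage ⇒ martingale measure with p* = (R−d)/(u−d) = 0.2917.
Terminal payoffs: V(3,0)=24.1488, V(3,1)=22.6168, V(3,2)=94.6042, V(3,3)=205.4164
(2,0): S=97.4283. Δ = (V_up−V_dn)/(S_up−S_dn) = (22.6168−24.1488)/(133.4768−86.7112) = -0.0328. V = [p*·22.6168 + (1−p*)·24.1488]/1.03 = 23.0116. B = V − Δ·S = 26.2034.
(2,1): S=149.9739. Δ = (V_up−V_dn)/(S_up−S_dn) = (94.6042−22.6168)/(205.4642−133.4768) = 1.0000. V = [p*·94.6042 + (1−p*)·22.6168]/1.03 = 42.3428. B = V − Δ·S = -107.6311.
(2,2): S=230.8587. Δ = (V_up−V_dn)/(S_up−S_dn) = (205.4164−94.6042)/(316.2764−205.4642) = 1.0000. V = [p*·205.4164 + (1−p*)·94.6042]/1.03 = 123.2276. B = V − Δ·S = -107.6311.
(1,0): S=109.4700. Δ = (V_up−V_dn)/(S_up−S_dn) = (42.3428−23.0116)/(149.9739−97.4283) = 0.3679. V = [p*·42.3428 + (1−p*)·23.0116]/1.03 = 27.8154. B = V − Δ·S = -12.4579.
(1,1): S=168.5100. Δ = (V_up−V_dn)/(S_up−S_dn) = (123.2276−42.3428)/(230.8587−149.9739) = 1.0000. V = [p*·123.2276 + (1−p*)·42.3428]/1.03 = 64.0138. B = V − Δ·S = -104.4962.
(0,0): S=123.0000. Δ = (V_up−V_dn)/(S_up−S_dn) = (64.0138−27.8154)/(168.5100−109.4700) = 0.6131. V = [p*·64.0138 + (1−p*)·27.8154]/1.03 = 37.2556. B = V − Δ·S = -38.1577.
Check: Δ(0,0)·S0 + B(0,0) = 37.2556 = V0.

(0,0): Delta=0.6131 Bond=-38.1577
(1,0): Delta=0.3679 Bond=-12.4579
(1,1): Delta=1.0000 Bond=-104.4962
(2,0): Delta=-0.0328 Bond=26.2034
(2,1): Delta=1.0000 Bond=-107.6311
(2,2): Delta=1.0000 Bond=-107.6311
V0=37.2556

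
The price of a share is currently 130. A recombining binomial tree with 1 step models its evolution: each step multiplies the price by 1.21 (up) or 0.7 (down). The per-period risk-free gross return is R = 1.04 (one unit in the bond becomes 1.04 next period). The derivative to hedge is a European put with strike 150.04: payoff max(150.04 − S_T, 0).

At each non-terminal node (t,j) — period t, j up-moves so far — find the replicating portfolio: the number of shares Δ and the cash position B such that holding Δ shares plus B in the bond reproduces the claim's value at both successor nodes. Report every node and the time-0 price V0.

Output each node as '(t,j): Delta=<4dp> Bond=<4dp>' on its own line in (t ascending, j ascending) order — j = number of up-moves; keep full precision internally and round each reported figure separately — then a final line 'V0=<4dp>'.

The replicating-portfolio and risk-neutral prices coincide; use p* = (1.04−0.7)/(1.21−0.7) = 0.6667 for the latter.
Terminal payoffs: V(1,0)=59.0400, V(1,1)=0.0000
(0,0): S=130.0000. Δ = (V_up−V_dn)/(S_up−S_dn) = (0.0000−59.0400)/(157.3000−91.0000) = -0.8905. V = [p*·0.0000 + (1−p*)·59.0400]/1.04 = 18.9231. B = V − Δ·S = 134.6878.
Self-financing check: at every node Δ·S+B equals the discounted successor values.

(0,0): Delta=-0.8905 Bond=134.6878
V0=18.9231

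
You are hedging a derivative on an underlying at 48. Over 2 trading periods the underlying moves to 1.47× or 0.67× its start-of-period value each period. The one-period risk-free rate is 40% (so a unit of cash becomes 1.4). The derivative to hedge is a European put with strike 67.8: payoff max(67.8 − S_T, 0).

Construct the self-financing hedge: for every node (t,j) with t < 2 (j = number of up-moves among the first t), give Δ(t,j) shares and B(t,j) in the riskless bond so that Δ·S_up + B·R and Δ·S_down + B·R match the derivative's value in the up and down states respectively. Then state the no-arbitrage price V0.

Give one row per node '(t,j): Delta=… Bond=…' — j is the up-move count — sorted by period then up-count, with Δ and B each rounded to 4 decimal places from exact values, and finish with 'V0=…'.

(0,0): Delta=-0.3903 Bond=20.5851
(1,0): Delta=-1.0000 Bond=48.4286
(1,1): Delta=-0.3636 Bond=26.9388
V0=1.8529

Risk-neutral probability p* = (R−d)/(u−d) = (1.4−0.67)/(1.47−0.67) = 0.9125.
Terminal values V(2,·): V(2,0)=46.2528, V(2,1)=20.5248, V(2,2)=0.0000
(1,0): S=32.1600. Δ = (V_up−V_dn)/(S_up−S_dn) = (20.5248−46.2528)/(47.2752−21.5472) = -1.0000. V = [p*·20.5248 + (1−p*)·46.2528]/1.4 = 16.2686. B = V − Δ·S = 48.4286.
(1,1): S=70.5600. Δ = (V_up−V_dn)/(S_up−S_dn) = (0.0000−20.5248)/(103.7232−47.2752) = -0.3636. V = [p*·0.0000 + (1−p*)·20.5248]/1.4 = 1.2828. B = V − Δ·S = 26.9388.
(0,0): S=48.0000. Δ = (V_up−V_dn)/(S_up−S_dn) = (1.2828−16.2686)/(70.5600−32.1600) = -0.3903. V = [p*·1.2828 + (1−p*)·16.2686]/1.4 = 1.8529. B = V − Δ·S = 20.5851.
Check: Δ(0,0)·S0 + B(0,0) = 1.8529 = V0.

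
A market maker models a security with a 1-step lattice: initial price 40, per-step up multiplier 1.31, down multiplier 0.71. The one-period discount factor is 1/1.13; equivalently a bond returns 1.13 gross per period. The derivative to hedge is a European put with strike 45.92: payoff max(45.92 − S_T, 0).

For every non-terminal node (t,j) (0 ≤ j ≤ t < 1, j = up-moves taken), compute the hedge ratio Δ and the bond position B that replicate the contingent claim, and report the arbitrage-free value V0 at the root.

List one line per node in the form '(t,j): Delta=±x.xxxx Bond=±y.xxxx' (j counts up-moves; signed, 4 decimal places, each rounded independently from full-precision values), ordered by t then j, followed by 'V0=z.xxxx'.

Risk-neutral probability p* = (R−d)/(u−d) = (1.13−0.71)/(1.31−0.71) = 0.7000.
Terminal values V(1,·): V(1,0)=17.5200, V(1,1)=0.0000
  t=0,j=0: stock 40.0000 → up 52.4000 (V=0.0000), down 28.4000 (V=17.5200). Price 4.6513; hedge Δ=-0.7300, bond B=33.8513.
Self-financing check: at every node Δ·S+B equals the discounted successor values.

(0,0): Delta=-0.7300 Bond=33.8513
V0=4.6513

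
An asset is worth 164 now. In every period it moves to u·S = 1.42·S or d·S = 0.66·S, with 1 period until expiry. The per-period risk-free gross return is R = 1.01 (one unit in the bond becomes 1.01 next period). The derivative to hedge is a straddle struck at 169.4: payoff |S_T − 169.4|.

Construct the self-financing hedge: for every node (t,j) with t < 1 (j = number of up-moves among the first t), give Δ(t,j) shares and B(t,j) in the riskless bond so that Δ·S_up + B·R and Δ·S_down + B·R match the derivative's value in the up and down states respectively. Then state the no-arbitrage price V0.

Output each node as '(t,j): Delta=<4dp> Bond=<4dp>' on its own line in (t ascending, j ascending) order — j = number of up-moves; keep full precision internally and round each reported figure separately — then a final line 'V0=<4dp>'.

(0,0): Delta=0.0186 Bond=58.5597
V0=61.6123

Under the risk-neutral measure, an up-move has probability p* = (R−d)/(u−d) = 0.4605 and values discount at R = 1.01.
Terminal values V(1,·): V(1,0)=61.1600, V(1,1)=63.4800
Node (0,0) S=164.0000: V=(p*·63.4800+(1−p*)·61.1600)/1.01=61.6123; Δ=(63.4800−61.1600)/(232.8800−108.2400)=0.0186; B=V−Δ·S=58.5597
The time-0 hedge costs 61.6123, which is the no-arbitrage price.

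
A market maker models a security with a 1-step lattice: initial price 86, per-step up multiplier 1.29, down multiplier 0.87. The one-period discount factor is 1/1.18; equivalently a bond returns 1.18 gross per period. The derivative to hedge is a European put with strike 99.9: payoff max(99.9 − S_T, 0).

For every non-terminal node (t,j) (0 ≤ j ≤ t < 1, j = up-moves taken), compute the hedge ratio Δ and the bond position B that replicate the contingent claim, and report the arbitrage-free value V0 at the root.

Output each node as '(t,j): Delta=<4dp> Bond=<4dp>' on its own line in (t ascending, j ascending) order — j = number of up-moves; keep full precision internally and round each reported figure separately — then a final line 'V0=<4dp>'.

Since d<R<u, set p* = (R−d)/(u−d) = 0.7381; price each node as the discounted p*-expectation of its children.
Terminal payoffs: V(1,0)=25.0800, V(1,1)=0.0000
  t=0,j=0: stock 86.0000 → up 110.9400 (V=0.0000), down 74.8200 (V=25.0800). Price 5.5666; hedge Δ=-0.6944, bond B=65.2809.
Check: Δ(0,0)·S0 + B(0,0) = 5.5666 = V0.

(0,0): Delta=-0.6944 Bond=65.2809
V0=5.5666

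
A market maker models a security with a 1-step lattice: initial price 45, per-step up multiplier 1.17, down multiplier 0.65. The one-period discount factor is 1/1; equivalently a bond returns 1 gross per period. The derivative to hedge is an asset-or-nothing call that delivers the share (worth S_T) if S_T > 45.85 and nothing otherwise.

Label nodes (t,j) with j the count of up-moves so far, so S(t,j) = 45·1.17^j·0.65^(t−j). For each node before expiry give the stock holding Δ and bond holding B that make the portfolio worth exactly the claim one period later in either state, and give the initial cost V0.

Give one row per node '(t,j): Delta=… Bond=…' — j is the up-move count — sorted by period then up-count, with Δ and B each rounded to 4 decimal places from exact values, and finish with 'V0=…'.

Risk-neutral probability p* = (R−d)/(u−d) = (1−0.65)/(1.17−0.65) = 0.6731.
Payoff layer (t=1): V(1,0)=0.0000, V(1,1)=52.6500
(0,0): S=45.0000. Δ = (V_up−V_dn)/(S_up−S_dn) = (52.6500−0.0000)/(52.6500−29.2500) = 2.2500. V = [p*·52.6500 + (1−p*)·0.0000]/1 = 35.4375. B = V − Δ·S = -65.8125.
The time-0 hedge costs 35.4375, which is the no-arbitrage price.

(0,0): Delta=2.2500 Bond=-65.8125
V0=35.4375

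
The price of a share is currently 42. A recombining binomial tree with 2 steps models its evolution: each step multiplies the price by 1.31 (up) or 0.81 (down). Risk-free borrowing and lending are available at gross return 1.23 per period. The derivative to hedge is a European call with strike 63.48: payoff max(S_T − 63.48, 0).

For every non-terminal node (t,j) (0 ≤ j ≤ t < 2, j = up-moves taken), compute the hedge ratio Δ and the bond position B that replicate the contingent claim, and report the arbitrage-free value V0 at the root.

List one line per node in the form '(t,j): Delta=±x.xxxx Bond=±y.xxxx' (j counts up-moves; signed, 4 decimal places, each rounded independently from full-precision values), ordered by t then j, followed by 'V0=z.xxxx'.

The replicating-portfolio and risk-neutral prices coincide; use p* = (1.23−0.81)/(1.31−0.81) = 0.8400 for the latter.
Terminal values V(2,·): V(2,0)=0.0000, V(2,1)=0.0000, V(2,2)=8.5962
  t=1,j=0: stock 34.0200 → up 44.5662 (V=0.0000), down 27.5562 (V=0.0000). Price 0.0000; hedge Δ=0.0000, bond B=0.0000.
  t=1,j=1: stock 55.0200 → up 72.0762 (V=8.5962), down 44.5662 (V=0.0000). Price 5.8706; hedge Δ=0.3125, bond B=-11.3218.
  t=0,j=0: stock 42.0000 → up 55.0200 (V=5.8706), down 34.0200 (V=0.0000). Price 4.0092; hedge Δ=0.2796, bond B=-7.7320.
Root portfolio cost Δ·42+B reproduces V0=4.0092.

(0,0): Delta=0.2796 Bond=-7.7320
(1,0): Delta=0.0000 Bond=0.0000
(1,1): Delta=0.3125 Bond=-11.3218
V0=4.0092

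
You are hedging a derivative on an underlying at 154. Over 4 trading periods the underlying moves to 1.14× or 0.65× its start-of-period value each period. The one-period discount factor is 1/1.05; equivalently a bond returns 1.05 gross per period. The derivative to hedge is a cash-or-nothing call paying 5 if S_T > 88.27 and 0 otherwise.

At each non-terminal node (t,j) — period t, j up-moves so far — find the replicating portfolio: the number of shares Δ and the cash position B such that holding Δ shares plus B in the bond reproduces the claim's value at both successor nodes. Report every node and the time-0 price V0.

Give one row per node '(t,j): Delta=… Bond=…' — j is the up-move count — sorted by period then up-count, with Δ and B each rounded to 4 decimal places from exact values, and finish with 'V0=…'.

Since d<R<u, set p* = (R−d)/(u−d) = 0.8163; price each node as the discounted p*-expectation of its children.
At expiry t=4: V(4,0)=0.0000, V(4,1)=0.0000, V(4,2)=0.0000, V(4,3)=5.0000, V(4,4)=5.0000
  t=3,j=0: stock 42.2923 → up 48.2132 (V=0.0000), down 27.4900 (V=0.0000). Price 0.0000; hedge Δ=0.0000, bond B=0.0000.
  t=3,j=1: stock 74.1741 → up 84.5585 (V=0.0000), down 48.2132 (V=0.0000). Price 0.0000; hedge Δ=0.0000, bond B=0.0000.
  t=3,j=2: stock 130.0900 → up 148.3026 (V=5.0000), down 84.5585 (V=0.0000). Price 3.8873; hedge Δ=0.0784, bond B=-6.3168.
  t=3,j=3: stock 228.1578 → up 260.0999 (V=5.0000), down 148.3026 (V=5.0000). Price 4.7619; hedge Δ=0.0000, bond B=4.7619.
  t=2,j=0: stock 65.0650 → up 74.1741 (V=0.0000), down 42.2923 (V=0.0000). Price 0.0000; hedge Δ=0.0000, bond B=0.0000.
  t=2,j=1: stock 114.1140 → up 130.0900 (V=3.8873), down 74.1741 (V=0.0000). Price 3.0222; hedge Δ=0.0695, bond B=-4.9110.
  t=2,j=2: stock 200.1384 → up 228.1578 (V=4.7619), down 130.0900 (V=3.8873). Price 4.3821; hedge Δ=0.0089, bond B=2.5972.
  t=1,j=0: stock 100.1000 → up 114.1140 (V=3.0222), down 65.0650 (V=0.0000). Price 2.3496; hedge Δ=0.0616, bond B=-3.8181.
  t=1,j=1: stock 175.5600 → up 200.1384 (V=4.3821), down 114.1140 (V=3.0222). Price 3.9356; hedge Δ=0.0158, bond B=1.1601.
  t=0,j=0: stock 154.0000 → up 175.5600 (V=3.9356), down 100.1000 (V=2.3496). Price 3.4707; hedge Δ=0.0210, bond B=0.2340.
Self-financing check: at every node Δ·S+B equals the discounted successor values.

(0,0): Delta=0.0210 Bond=0.2340
(1,0): Delta=0.0616 Bond=-3.8181
(1,1): Delta=0.0158 Bond=1.1601
(2,0): Delta=0.0000 Bond=0.0000
(2,1): Delta=0.0695 Bond=-4.9110
(2,2): Delta=0.0089 Bond=2.5972
(3,0): Delta=0.0000 Bond=0.0000
(3,1): Delta=0.0000 Bond=0.0000
(3,2): Delta=0.0784 Bond=-6.3168
(3,3): Delta=0.0000 Bond=4.7619
V0=3.4707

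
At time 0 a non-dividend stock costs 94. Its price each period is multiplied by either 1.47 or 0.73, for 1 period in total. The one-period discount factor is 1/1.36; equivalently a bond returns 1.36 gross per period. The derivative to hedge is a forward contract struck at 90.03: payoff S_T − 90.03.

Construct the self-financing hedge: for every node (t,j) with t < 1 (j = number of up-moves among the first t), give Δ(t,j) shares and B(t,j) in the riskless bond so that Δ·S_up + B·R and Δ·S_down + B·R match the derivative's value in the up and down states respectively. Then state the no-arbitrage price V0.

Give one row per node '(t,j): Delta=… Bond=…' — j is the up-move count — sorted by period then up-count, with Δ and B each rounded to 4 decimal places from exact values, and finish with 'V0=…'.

(0,0): Delta=1.0000 Bond=-66.1985
V0=27.8015

The replicating-portfolio and risk-neutral prices coincide; use p* = (1.36−0.73)/(1.47−0.73) = 0.8514 for the latter.
Terminal values V(1,·): V(1,0)=-21.4100, V(1,1)=48.1500
Node (0,0) S=94.0000: V=(p*·48.1500+(1−p*)·-21.4100)/1.36=27.8015; Δ=(48.1500−-21.4100)/(138.1800−68.6200)=1.0000; B=V−Δ·S=-66.1985
Each (Δ,B) replicates both successor values, so the strategy is self-financing and V0 is arbitrage-free.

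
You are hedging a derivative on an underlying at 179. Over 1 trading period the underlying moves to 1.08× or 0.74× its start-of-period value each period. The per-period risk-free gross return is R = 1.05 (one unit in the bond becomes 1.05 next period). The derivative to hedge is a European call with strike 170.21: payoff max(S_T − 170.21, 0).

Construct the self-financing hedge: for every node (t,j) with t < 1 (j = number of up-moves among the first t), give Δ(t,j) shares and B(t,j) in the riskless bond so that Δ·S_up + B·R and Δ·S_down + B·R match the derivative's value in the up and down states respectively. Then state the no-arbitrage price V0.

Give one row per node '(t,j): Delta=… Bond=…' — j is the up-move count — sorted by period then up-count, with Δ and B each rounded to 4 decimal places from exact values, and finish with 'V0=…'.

No-arbitrage ⇒ martingale measure with p* = (R−d)/(u−d) = 0.9118.
Terminal values V(1,·): V(1,0)=0.0000, V(1,1)=23.1100
  t=0,j=0: stock 179.0000 → up 193.3200 (V=23.1100), down 132.4600 (V=0.0000). Price 20.0675; hedge Δ=0.3797, bond B=-47.9031.
Root portfolio cost Δ·179+B reproduces V0=20.0675.

(0,0): Delta=0.3797 Bond=-47.9031
V0=20.0675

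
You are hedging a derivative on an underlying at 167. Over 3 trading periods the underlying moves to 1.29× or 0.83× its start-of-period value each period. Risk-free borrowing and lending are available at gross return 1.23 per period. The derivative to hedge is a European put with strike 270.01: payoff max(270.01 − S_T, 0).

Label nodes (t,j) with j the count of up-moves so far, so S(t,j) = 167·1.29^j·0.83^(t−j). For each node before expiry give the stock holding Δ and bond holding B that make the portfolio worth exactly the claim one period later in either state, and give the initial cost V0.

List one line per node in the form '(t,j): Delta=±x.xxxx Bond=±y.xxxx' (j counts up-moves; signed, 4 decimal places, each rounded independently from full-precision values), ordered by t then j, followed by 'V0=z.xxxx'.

Under the risk-neutral measure, an up-move has probability p* = (R−d)/(u−d) = 0.8696 and values discount at R = 1.23.
Terminal payoffs: V(3,0)=174.5216, V(3,1)=121.6003, V(3,2)=39.3491, V(3,3)=0.0000
(2,0): S=115.0463. Δ = (V_up−V_dn)/(S_up−S_dn) = (121.6003−174.5216)/(148.4097−95.4884) = -1.0000. V = [p*·121.6003 + (1−p*)·174.5216]/1.23 = 104.4740. B = V − Δ·S = 219.5203.
(2,1): S=178.8069. Δ = (V_up−V_dn)/(S_up−S_dn) = (39.3491−121.6003)/(230.6609−148.4097) = -1.0000. V = [p*·39.3491 + (1−p*)·121.6003]/1.23 = 40.7134. B = V − Δ·S = 219.5203.
(2,2): S=277.9047. Δ = (V_up−V_dn)/(S_up−S_dn) = (0.0000−39.3491)/(358.4971−230.6609) = -0.3078. V = [p*·0.0000 + (1−p*)·39.3491]/1.23 = 4.1728. B = V − Δ·S = 89.7143.
(1,0): S=138.6100. Δ = (V_up−V_dn)/(S_up−S_dn) = (40.7134−104.4740)/(178.8069−115.0463) = -1.0000. V = [p*·40.7134 + (1−p*)·104.4740]/1.23 = 39.8618. B = V − Δ·S = 178.4718.
(1,1): S=215.4300. Δ = (V_up−V_dn)/(S_up−S_dn) = (4.1728−40.7134)/(277.9047−178.8069) = -0.3687. V = [p*·4.1728 + (1−p*)·40.7134]/1.23 = 7.2674. B = V − Δ·S = 86.7037.
(0,0): S=167.0000. Δ = (V_up−V_dn)/(S_up−S_dn) = (7.2674−39.8618)/(215.4300−138.6100) = -0.4243. V = [p*·7.2674 + (1−p*)·39.8618]/1.23 = 9.3649. B = V − Δ·S = 80.2223.
The time-0 hedge costs 9.3649, which is the no-arbitrage price.

(0,0): Delta=-0.4243 Bond=80.2223
(1,0): Delta=-1.0000 Bond=178.4718
(1,1): Delta=-0.3687 Bond=86.7037
(2,0): Delta=-1.0000 Bond=219.5203
(2,1): Delta=-1.0000 Bond=219.5203
(2,2): Delta=-0.3078 Bond=89.7143
V0=9.3649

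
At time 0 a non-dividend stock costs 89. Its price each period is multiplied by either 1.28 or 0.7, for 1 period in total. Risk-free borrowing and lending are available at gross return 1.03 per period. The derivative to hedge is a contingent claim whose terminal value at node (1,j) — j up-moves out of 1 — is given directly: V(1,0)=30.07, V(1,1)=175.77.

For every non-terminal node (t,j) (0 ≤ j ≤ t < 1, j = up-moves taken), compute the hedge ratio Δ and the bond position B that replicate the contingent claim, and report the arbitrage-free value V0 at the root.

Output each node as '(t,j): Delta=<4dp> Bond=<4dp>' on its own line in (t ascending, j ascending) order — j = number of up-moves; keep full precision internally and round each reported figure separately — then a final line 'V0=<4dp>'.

The replicating-portfolio and risk-neutral prices coincide; use p* = (1.03−0.7)/(1.28−0.7) = 0.5690 for the latter.
Payoff layer (t=1): V(1,0)=30.0700, V(1,1)=175.7700
  t=0,j=0: stock 89.0000 → up 113.9200 (V=175.7700), down 62.3000 (V=30.0700). Price 109.6779; hedge Δ=2.8225, bond B=-141.5290.
The time-0 hedge costs 109.6779, which is the no-arbitrage price.

(0,0): Delta=2.8225 Bond=-141.5290
V0=109.6779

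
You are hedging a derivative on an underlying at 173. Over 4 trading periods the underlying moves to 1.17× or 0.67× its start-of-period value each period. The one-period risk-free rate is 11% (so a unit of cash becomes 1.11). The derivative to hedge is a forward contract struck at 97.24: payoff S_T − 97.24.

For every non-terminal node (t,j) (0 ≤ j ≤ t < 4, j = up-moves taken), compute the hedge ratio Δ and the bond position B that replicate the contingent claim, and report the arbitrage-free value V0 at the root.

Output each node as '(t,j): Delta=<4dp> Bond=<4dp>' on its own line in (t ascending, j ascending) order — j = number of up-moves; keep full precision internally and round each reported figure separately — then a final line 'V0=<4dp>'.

Since d<R<u, set p* = (R−d)/(u−d) = 0.8800; price each node as the discounted p*-expectation of its children.
At expiry t=4: V(4,0)=-62.3786, V(4,1)=-36.3626, V(4,2)=9.0684, V(4,3)=88.4030, V(4,4)=226.9425
  t=3,j=0: stock 52.0320 → up 60.8774 (V=-36.3626), down 34.8614 (V=-62.3786). Price -35.5716; hedge Δ=1.0000, bond B=-87.6036.
  t=3,j=1: stock 90.8618 → up 106.3084 (V=9.0684), down 60.8774 (V=-36.3626). Price 3.2582; hedge Δ=1.0000, bond B=-87.6036.
  t=3,j=2: stock 158.6692 → up 185.6430 (V=88.4030), down 106.3084 (V=9.0684). Price 71.0656; hedge Δ=1.0000, bond B=-87.6036.
  t=3,j=3: stock 277.0790 → up 324.1825 (V=226.9425), down 185.6430 (V=88.4030). Price 189.4754; hedge Δ=1.0000, bond B=-87.6036.
  t=2,j=0: stock 77.6597 → up 90.8618 (V=3.2582), down 52.0320 (V=-35.5716). Price -1.2625; hedge Δ=1.0000, bond B=-78.9222.
  t=2,j=1: stock 135.6147 → up 158.6692 (V=71.0656), down 90.8618 (V=3.2582). Price 56.6925; hedge Δ=1.0000, bond B=-78.9222.
  t=2,j=2: stock 236.8197 → up 277.0790 (V=189.4754), down 158.6692 (V=71.0656). Price 157.8975; hedge Δ=1.0000, bond B=-78.9222.
  t=1,j=0: stock 115.9100 → up 135.6147 (V=56.6925), down 77.6597 (V=-1.2625). Price 44.8090; hedge Δ=1.0000, bond B=-71.1010.
  t=1,j=1: stock 202.4100 → up 236.8197 (V=157.8975), down 135.6147 (V=56.6925). Price 131.3090; hedge Δ=1.0000, bond B=-71.1010.
  t=0,j=0: stock 173.0000 → up 202.4100 (V=131.3090), down 115.9100 (V=44.8090). Price 108.9450; hedge Δ=1.0000, bond B=-64.0550.
The time-0 hedge costs 108.9450, which is the no-arbitrage price.

(0,0): Delta=1.0000 Bond=-64.0550
(1,0): Delta=1.0000 Bond=-71.1010
(1,1): Delta=1.0000 Bond=-71.1010
(2,0): Delta=1.0000 Bond=-78.9222
(2,1): Delta=1.0000 Bond=-78.9222
(2,2): Delta=1.0000 Bond=-78.9222
(3,0): Delta=1.0000 Bond=-87.6036
(3,1): Delta=1.0000 Bond=-87.6036
(3,2): Delta=1.0000 Bond=-87.6036
(3,3): Delta=1.0000 Bond=-87.6036
V0=108.9450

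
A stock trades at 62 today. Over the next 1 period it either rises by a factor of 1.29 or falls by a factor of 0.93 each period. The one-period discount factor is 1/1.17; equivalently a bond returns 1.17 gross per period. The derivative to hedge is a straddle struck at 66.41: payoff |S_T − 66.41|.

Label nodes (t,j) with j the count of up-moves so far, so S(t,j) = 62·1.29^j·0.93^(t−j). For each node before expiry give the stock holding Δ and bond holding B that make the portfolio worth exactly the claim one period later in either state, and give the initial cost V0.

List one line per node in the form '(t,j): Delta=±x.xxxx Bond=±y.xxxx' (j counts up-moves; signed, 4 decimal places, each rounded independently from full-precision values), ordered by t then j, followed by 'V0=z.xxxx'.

(0,0): Delta=0.2159 Bond=-3.1638
V0=10.2251

Under the risk-neutral measure, an up-move has probability p* = (R−d)/(u−d) = 0.6667 and values discount at R = 1.17.
At expiry t=1: V(1,0)=8.7500, V(1,1)=13.5700
  t=0,j=0: stock 62.0000 → up 79.9800 (V=13.5700), down 57.6600 (V=8.7500). Price 10.2251; hedge Δ=0.2159, bond B=-3.1638.
Self-financing check: at every node Δ·S+B equals the discounted successor values.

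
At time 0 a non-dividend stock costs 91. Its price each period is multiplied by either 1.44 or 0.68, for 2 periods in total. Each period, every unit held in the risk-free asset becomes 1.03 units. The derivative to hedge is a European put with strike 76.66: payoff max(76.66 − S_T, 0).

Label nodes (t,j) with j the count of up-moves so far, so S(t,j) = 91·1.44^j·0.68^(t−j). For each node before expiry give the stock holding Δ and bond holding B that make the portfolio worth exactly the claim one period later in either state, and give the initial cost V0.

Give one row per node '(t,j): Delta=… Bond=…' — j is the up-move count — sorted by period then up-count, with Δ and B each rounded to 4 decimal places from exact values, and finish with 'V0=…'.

Under the risk-neutral measure, an up-move has probability p* = (R−d)/(u−d) = 0.4605 and values discount at R = 1.03.
Payoff layer (t=2): V(2,0)=34.5816, V(2,1)=0.0000, V(2,2)=0.0000
Node (1,0) S=61.8800: V=(p*·0.0000+(1−p*)·34.5816)/1.03=18.1125; Δ=(0.0000−34.5816)/(89.1072−42.0784)=-0.7353; B=V−Δ·S=63.6146
Node (1,1) S=131.0400: V=(p*·0.0000+(1−p*)·0.0000)/1.03=0.0000; Δ=(0.0000−0.0000)/(188.6976−89.1072)=0.0000; B=V−Δ·S=0.0000
Node (0,0) S=91.0000: V=(p*·0.0000+(1−p*)·18.1125)/1.03=9.4866; Δ=(0.0000−18.1125)/(131.0400−61.8800)=-0.2619; B=V−Δ·S=33.3188
Check: Δ(0,0)·S0 + B(0,0) = 9.4866 = V0.

(0,0): Delta=-0.2619 Bond=33.3188
(1,0): Delta=-0.7353 Bond=63.6146
(1,1): Delta=0.0000 Bond=0.0000
V0=9.4866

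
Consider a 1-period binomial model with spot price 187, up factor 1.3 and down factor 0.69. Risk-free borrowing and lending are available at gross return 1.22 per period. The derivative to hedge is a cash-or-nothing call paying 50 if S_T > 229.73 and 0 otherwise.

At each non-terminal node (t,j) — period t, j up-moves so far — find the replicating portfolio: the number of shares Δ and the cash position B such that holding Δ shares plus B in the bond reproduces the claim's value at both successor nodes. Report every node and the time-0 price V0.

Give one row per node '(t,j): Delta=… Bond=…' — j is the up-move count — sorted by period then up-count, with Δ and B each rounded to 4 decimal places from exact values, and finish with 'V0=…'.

No-arbitrage ⇒ martingale measure with p* = (R−d)/(u−d) = 0.8689.
Terminal values V(1,·): V(1,0)=0.0000, V(1,1)=50.0000
(0,0): S=187.0000. Δ = (V_up−V_dn)/(S_up−S_dn) = (50.0000−0.0000)/(243.1000−129.0300) = 0.4383. V = [p*·50.0000 + (1−p*)·0.0000]/1.22 = 35.6087. B = V − Δ·S = -46.3585.
Check: Δ(0,0)·S0 + B(0,0) = 35.6087 = V0.

(0,0): Delta=0.4383 Bond=-46.3585
V0=35.6087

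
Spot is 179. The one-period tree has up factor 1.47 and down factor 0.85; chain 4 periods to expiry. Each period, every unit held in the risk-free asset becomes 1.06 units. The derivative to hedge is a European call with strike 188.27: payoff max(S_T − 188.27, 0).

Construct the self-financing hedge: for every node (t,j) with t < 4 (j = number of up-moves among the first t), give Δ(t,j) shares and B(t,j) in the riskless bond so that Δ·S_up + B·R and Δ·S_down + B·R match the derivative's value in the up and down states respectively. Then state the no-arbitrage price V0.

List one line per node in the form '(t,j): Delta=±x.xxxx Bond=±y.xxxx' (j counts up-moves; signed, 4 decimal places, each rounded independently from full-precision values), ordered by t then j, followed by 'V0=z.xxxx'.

No-arbitrage ⇒ martingale measure with p* = (R−d)/(u−d) = 0.3387.
Payoff layer (t=4): V(4,0)=0.0000, V(4,1)=0.0000, V(4,2)=91.1938, V(4,3)=295.0380, V(4,4)=647.5685
Node (3,0) S=109.9284: V=(p*·0.0000+(1−p*)·0.0000)/1.06=0.0000; Δ=(0.0000−0.0000)/(161.5947−93.4391)=0.0000; B=V−Δ·S=0.0000
Node (3,1) S=190.1114: V=(p*·91.1938+(1−p*)·0.0000)/1.06=29.1398; Δ=(91.1938−0.0000)/(279.4638−161.5947)=0.7737; B=V−Δ·S=-117.9469
Node (3,2) S=328.7809: V=(p*·295.0380+(1−p*)·91.1938)/1.06=151.1677; Δ=(295.0380−91.1938)/(483.3080−279.4638)=1.0000; B=V−Δ·S=-177.6132
Node (3,3) S=568.5976: V=(p*·647.5685+(1−p*)·295.0380)/1.06=390.9844; Δ=(647.5685−295.0380)/(835.8385−483.3080)=1.0000; B=V−Δ·S=-177.6132
Node (2,0) S=129.3275: V=(p*·29.1398+(1−p*)·0.0000)/1.06=9.3113; Δ=(29.1398−0.0000)/(190.1114−109.9284)=0.3634; B=V−Δ·S=-37.6885
Node (2,1) S=223.6605: V=(p*·151.1677+(1−p*)·29.1398)/1.06=66.4829; Δ=(151.1677−29.1398)/(328.7809−190.1114)=0.8800; B=V−Δ·S=-130.3363
Node (2,2) S=386.8011: V=(p*·390.9844+(1−p*)·151.1677)/1.06=219.2415; Δ=(390.9844−151.1677)/(568.5976−328.7809)=1.0000; B=V−Δ·S=-167.5596
Node (1,0) S=152.1500: V=(p*·66.4829+(1−p*)·9.3113)/1.06=27.0527; Δ=(66.4829−9.3113)/(223.6605−129.3275)=0.6061; B=V−Δ·S=-65.1596
Node (1,1) S=263.1300: V=(p*·219.2415+(1−p*)·66.4829)/1.06=111.5318; Δ=(219.2415−66.4829)/(386.8011−223.6605)=0.9364; B=V−Δ·S=-134.8530
Node (0,0) S=179.0000: V=(p*·111.5318+(1−p*)·27.0527)/1.06=52.5156; Δ=(111.5318−27.0527)/(263.1300−152.1500)=0.7612; B=V−Δ·S=-83.7410
The time-0 hedge costs 52.5156, which is the no-arbitrage price.

(0,0): Delta=0.7612 Bond=-83.7410
(1,0): Delta=0.6061 Bond=-65.1596
(1,1): Delta=0.9364 Bond=-134.8530
(2,0): Delta=0.3634 Bond=-37.6885
(2,1): Delta=0.8800 Bond=-130.3363
(2,2): Delta=1.0000 Bond=-167.5596
(3,0): Delta=0.0000 Bond=0.0000
(3,1): Delta=0.7737 Bond=-117.9469
(3,2): Delta=1.0000 Bond=-177.6132
(3,3): Delta=1.0000 Bond=-177.6132
V0=52.5156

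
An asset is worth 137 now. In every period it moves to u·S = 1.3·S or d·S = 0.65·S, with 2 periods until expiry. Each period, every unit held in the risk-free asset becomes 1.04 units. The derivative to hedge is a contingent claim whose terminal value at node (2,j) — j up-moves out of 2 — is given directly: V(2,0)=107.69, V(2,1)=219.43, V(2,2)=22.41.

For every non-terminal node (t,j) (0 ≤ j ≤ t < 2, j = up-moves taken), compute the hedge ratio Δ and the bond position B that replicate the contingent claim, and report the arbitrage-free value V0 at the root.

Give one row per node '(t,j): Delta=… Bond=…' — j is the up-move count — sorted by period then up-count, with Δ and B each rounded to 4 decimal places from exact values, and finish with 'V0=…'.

(0,0): Delta=-0.7938 Bond=229.5211
(1,0): Delta=1.9305 Bond=-3.8942
(1,1): Delta=-1.7019 Bond=400.4327
V0=120.7696

Under the risk-neutral measure, an up-move has probability p* = (R−d)/(u−d) = 0.6000 and values discount at R = 1.04.
Terminal values V(2,·): V(2,0)=107.6900, V(2,1)=219.4300, V(2,2)=22.4100
  t=1,j=0: stock 89.0500 → up 115.7650 (V=219.4300), down 57.8825 (V=107.6900). Price 168.0135; hedge Δ=1.9305, bond B=-3.8942.
  t=1,j=1: stock 178.1000 → up 231.5300 (V=22.4100), down 115.7650 (V=219.4300). Price 97.3250; hedge Δ=-1.7019, bond B=400.4327.
  t=0,j=0: stock 137.0000 → up 178.1000 (V=97.3250), down 89.0500 (V=168.0135). Price 120.7696; hedge Δ=-0.7938, bond B=229.5211.
Each (Δ,B) replicates both successor values, so the strategy is self-financing and V0 is arbitrage-free.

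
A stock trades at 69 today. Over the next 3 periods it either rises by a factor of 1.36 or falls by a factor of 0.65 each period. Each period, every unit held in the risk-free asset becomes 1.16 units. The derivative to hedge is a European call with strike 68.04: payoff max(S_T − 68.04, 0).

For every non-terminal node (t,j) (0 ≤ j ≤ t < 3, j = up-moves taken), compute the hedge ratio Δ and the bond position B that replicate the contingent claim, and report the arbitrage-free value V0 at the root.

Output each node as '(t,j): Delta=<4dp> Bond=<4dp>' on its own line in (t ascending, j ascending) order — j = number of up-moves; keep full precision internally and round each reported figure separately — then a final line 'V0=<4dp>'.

(0,0): Delta=0.8008 Bond=-26.0313
(1,0): Delta=0.2900 Bond=-7.2889
(1,1): Delta=0.8965 Bond=-39.1796
(2,0): Delta=0.0000 Bond=0.0000
(2,1): Delta=0.3444 Bond=-11.7708
(2,2): Delta=1.0000 Bond=-58.6552
V0=29.2230

Since d<R<u, set p* = (R−d)/(u−d) = 0.7183; price each node as the discounted p*-expectation of its children.
At expiry t=3: V(3,0)=0.0000, V(3,1)=0.0000, V(3,2)=14.9146, V(3,3)=105.5265
(2,0): S=29.1525. Δ = (V_up−V_dn)/(S_up−S_dn) = (0.0000−0.0000)/(39.6474−18.9491) = 0.0000. V = [p*·0.0000 + (1−p*)·0.0000]/1.16 = 0.0000. B = V − Δ·S = 0.0000.
(2,1): S=60.9960. Δ = (V_up−V_dn)/(S_up−S_dn) = (14.9146−0.0000)/(82.9546−39.6474) = 0.3444. V = [p*·14.9146 + (1−p*)·0.0000]/1.16 = 9.2356. B = V − Δ·S = -11.7708.
(2,2): S=127.6224. Δ = (V_up−V_dn)/(S_up−S_dn) = (105.5265−14.9146)/(173.5665−82.9546) = 1.0000. V = [p*·105.5265 + (1−p*)·14.9146]/1.16 = 68.9672. B = V − Δ·S = -58.6552.
(1,0): S=44.8500. Δ = (V_up−V_dn)/(S_up−S_dn) = (9.2356−0.0000)/(60.9960−29.1525) = 0.2900. V = [p*·9.2356 + (1−p*)·0.0000]/1.16 = 5.7190. B = V − Δ·S = -7.2889.
(1,1): S=93.8400. Δ = (V_up−V_dn)/(S_up−S_dn) = (68.9672−9.2356)/(127.6224−60.9960) = 0.8965. V = [p*·68.9672 + (1−p*)·9.2356]/1.16 = 44.9495. B = V − Δ·S = -39.1796.
(0,0): S=69.0000. Δ = (V_up−V_dn)/(S_up−S_dn) = (44.9495−5.7190)/(93.8400−44.8500) = 0.8008. V = [p*·44.9495 + (1−p*)·5.7190]/1.16 = 29.2230. B = V − Δ·S = -26.0313.
The time-0 hedge costs 29.2230, which is the no-arbitrage price.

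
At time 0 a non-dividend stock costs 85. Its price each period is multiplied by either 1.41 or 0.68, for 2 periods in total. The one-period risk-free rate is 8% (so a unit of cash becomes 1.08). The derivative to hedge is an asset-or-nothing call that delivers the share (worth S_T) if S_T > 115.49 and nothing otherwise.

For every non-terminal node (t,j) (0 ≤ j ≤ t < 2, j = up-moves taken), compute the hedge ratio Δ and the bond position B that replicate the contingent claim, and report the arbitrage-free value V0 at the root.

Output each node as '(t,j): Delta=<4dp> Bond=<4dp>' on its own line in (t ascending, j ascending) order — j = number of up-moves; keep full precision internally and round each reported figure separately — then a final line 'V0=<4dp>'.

Risk-neutral probability p* = (R−d)/(u−d) = (1.08−0.68)/(1.41−0.68) = 0.5479.
At expiry t=2: V(2,0)=0.0000, V(2,1)=0.0000, V(2,2)=168.9885
Node (1,0) S=57.8000: V=(p*·0.0000+(1−p*)·0.0000)/1.08=0.0000; Δ=(0.0000−0.0000)/(81.4980−39.3040)=0.0000; B=V−Δ·S=0.0000
Node (1,1) S=119.8500: V=(p*·168.9885+(1−p*)·0.0000)/1.08=85.7374; Δ=(168.9885−0.0000)/(168.9885−81.4980)=1.9315; B=V−Δ·S=-145.7537
Node (0,0) S=85.0000: V=(p*·85.7374+(1−p*)·0.0000)/1.08=43.4995; Δ=(85.7374−0.0000)/(119.8500−57.8000)=1.3817; B=V−Δ·S=-73.9491
Check: Δ(0,0)·S0 + B(0,0) = 43.4995 = V0.

(0,0): Delta=1.3817 Bond=-73.9491
(1,0): Delta=0.0000 Bond=0.0000
(1,1): Delta=1.9315 Bond=-145.7537
V0=43.4995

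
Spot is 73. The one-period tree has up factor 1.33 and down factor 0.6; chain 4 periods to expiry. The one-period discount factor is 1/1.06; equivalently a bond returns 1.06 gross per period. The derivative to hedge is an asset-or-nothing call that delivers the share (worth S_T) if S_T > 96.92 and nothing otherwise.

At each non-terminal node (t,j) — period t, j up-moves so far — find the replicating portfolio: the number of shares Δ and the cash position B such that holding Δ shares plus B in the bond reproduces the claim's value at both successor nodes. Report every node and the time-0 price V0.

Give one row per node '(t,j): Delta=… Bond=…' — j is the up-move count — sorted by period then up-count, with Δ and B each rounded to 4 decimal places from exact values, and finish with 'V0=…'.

Since d<R<u, set p* = (R−d)/(u−d) = 0.6301; price each node as the discounted p*-expectation of its children.
At expiry t=4: V(4,0)=0.0000, V(4,1)=0.0000, V(4,2)=0.0000, V(4,3)=103.0455, V(4,4)=228.4175
  t=3,j=0: stock 15.7680 → up 20.9714 (V=0.0000), down 9.4608 (V=0.0000). Price 0.0000; hedge Δ=0.0000, bond B=0.0000.
  t=3,j=1: stock 34.9524 → up 46.4867 (V=0.0000), down 20.9714 (V=0.0000). Price 0.0000; hedge Δ=0.0000, bond B=0.0000.
  t=3,j=2: stock 77.4778 → up 103.0455 (V=103.0455), down 46.4867 (V=0.0000). Price 61.2573; hedge Δ=1.8219, bond B=-79.9009.
  t=3,j=3: stock 171.7425 → up 228.4175 (V=228.4175), down 103.0455 (V=103.0455). Price 171.7425; hedge Δ=1.0000, bond B=0.0000.
  t=2,j=0: stock 26.2800 → up 34.9524 (V=0.0000), down 15.7680 (V=0.0000). Price 0.0000; hedge Δ=0.0000, bond B=0.0000.
  t=2,j=1: stock 58.2540 → up 77.4778 (V=61.2573), down 34.9524 (V=0.0000). Price 36.4156; hedge Δ=1.4405, bond B=-47.4986.
  t=2,j=2: stock 129.1297 → up 171.7425 (V=171.7425), down 77.4778 (V=61.2573). Price 123.4699; hedge Δ=1.1721, bond B=-27.8796.
  t=1,j=0: stock 43.8000 → up 58.2540 (V=36.4156), down 26.2800 (V=0.0000). Price 21.6479; hedge Δ=1.1389, bond B=-28.2364.
  t=1,j=1: stock 97.0900 → up 129.1297 (V=123.4699), down 58.2540 (V=36.4156). Price 86.1054; hedge Δ=1.2283, bond B=-33.1471.
  t=0,j=0: stock 73.0000 → up 97.0900 (V=86.1054), down 43.8000 (V=21.6479). Price 58.7405; hedge Δ=1.2096, bond B=-29.5574.
The time-0 hedge costs 58.7405, which is the no-arbitrage price.

(0,0): Delta=1.2096 Bond=-29.5574
(1,0): Delta=1.1389 Bond=-28.2364
(1,1): Delta=1.2283 Bond=-33.1471
(2,0): Delta=0.0000 Bond=0.0000
(2,1): Delta=1.4405 Bond=-47.4986
(2,2): Delta=1.1721 Bond=-27.8796
(3,0): Delta=0.0000 Bond=0.0000
(3,1): Delta=0.0000 Bond=0.0000
(3,2): Delta=1.8219 Bond=-79.9009
(3,3): Delta=1.0000 Bond=0.0000
V0=58.7405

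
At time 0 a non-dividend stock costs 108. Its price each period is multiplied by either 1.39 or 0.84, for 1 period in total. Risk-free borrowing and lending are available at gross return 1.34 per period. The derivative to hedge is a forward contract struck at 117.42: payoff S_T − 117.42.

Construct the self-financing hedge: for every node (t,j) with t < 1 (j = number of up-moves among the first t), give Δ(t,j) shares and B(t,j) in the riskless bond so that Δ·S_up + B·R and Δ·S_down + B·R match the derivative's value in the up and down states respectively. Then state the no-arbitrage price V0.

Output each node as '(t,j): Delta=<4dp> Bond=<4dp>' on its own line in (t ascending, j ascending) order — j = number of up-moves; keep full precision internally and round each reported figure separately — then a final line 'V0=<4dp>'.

The replicating-portfolio and risk-neutral prices coincide; use p* = (1.34−0.84)/(1.39−0.84) = 0.9091 for the latter.
Payoff layer (t=1): V(1,0)=-26.7000, V(1,1)=32.7000
(0,0): S=108.0000. Δ = (V_up−V_dn)/(S_up−S_dn) = (32.7000−-26.7000)/(150.1200−90.7200) = 1.0000. V = [p*·32.7000 + (1−p*)·-26.7000]/1.34 = 20.3731. B = V − Δ·S = -87.6269.
Self-financing check: at every node Δ·S+B equals the discounted successor values.

(0,0): Delta=1.0000 Bond=-87.6269
V0=20.3731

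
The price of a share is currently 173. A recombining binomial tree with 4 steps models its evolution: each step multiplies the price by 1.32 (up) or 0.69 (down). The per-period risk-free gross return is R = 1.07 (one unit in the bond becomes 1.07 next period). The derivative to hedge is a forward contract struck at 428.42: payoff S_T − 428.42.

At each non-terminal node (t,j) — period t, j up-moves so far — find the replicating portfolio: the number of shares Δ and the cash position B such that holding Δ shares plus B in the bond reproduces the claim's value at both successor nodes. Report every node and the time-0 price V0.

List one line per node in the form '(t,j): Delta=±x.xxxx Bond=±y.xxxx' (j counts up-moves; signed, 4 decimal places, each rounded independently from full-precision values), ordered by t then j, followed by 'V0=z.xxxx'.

Since d<R<u, set p* = (R−d)/(u−d) = 0.6032; price each node as the discounted p*-expectation of its children.
Terminal values V(4,·): V(4,0)=-389.2059, V(4,1)=-353.4017, V(4,2)=-284.9067, V(4,3)=-153.8728, V(4,4)=96.8007
Node (3,0) S=56.8321: V=(p*·-353.4017+(1−p*)·-389.2059)/1.07=-343.5605; Δ=(-353.4017−-389.2059)/(75.0183−39.2141)=1.0000; B=V−Δ·S=-400.3925
Node (3,1) S=108.7222: V=(p*·-284.9067+(1−p*)·-353.4017)/1.07=-291.6703; Δ=(-284.9067−-353.4017)/(143.5133−75.0183)=1.0000; B=V−Δ·S=-400.3925
Node (3,2) S=207.9903: V=(p*·-153.8728+(1−p*)·-284.9067)/1.07=-192.4022; Δ=(-153.8728−-284.9067)/(274.5472−143.5133)=1.0000; B=V−Δ·S=-400.3925
Node (3,3) S=397.8945: V=(p*·96.8007+(1−p*)·-153.8728)/1.07=-2.4981; Δ=(96.8007−-153.8728)/(525.2207−274.5472)=1.0000; B=V−Δ·S=-400.3925
Node (2,0) S=82.3653: V=(p*·-291.6703+(1−p*)·-343.5605)/1.07=-291.8333; Δ=(-291.6703−-343.5605)/(108.7222−56.8321)=1.0000; B=V−Δ·S=-374.1986
Node (2,1) S=157.5684: V=(p*·-192.4022+(1−p*)·-291.6703)/1.07=-216.6302; Δ=(-192.4022−-291.6703)/(207.9903−108.7222)=1.0000; B=V−Δ·S=-374.1986
Node (2,2) S=301.4352: V=(p*·-2.4981+(1−p*)·-192.4022)/1.07=-72.7634; Δ=(-2.4981−-192.4022)/(397.8945−207.9903)=1.0000; B=V−Δ·S=-374.1986
Node (1,0) S=119.3700: V=(p*·-216.6302+(1−p*)·-291.8333)/1.07=-230.3483; Δ=(-216.6302−-291.8333)/(157.5684−82.3653)=1.0000; B=V−Δ·S=-349.7183
Node (1,1) S=228.3600: V=(p*·-72.7634+(1−p*)·-216.6302)/1.07=-121.3583; Δ=(-72.7634−-216.6302)/(301.4352−157.5684)=1.0000; B=V−Δ·S=-349.7183
Node (0,0) S=173.0000: V=(p*·-121.3583+(1−p*)·-230.3483)/1.07=-153.8396; Δ=(-121.3583−-230.3483)/(228.3600−119.3700)=1.0000; B=V−Δ·S=-326.8396
Each (Δ,B) replicates both successor values, so the strategy is self-financing and V0 is arbitrage-free.

(0,0): Delta=1.0000 Bond=-326.8396
(1,0): Delta=1.0000 Bond=-349.7183
(1,1): Delta=1.0000 Bond=-349.7183
(2,0): Delta=1.0000 Bond=-374.1986
(2,1): Delta=1.0000 Bond=-374.1986
(2,2): Delta=1.0000 Bond=-374.1986
(3,0): Delta=1.0000 Bond=-400.3925
(3,1): Delta=1.0000 Bond=-400.3925
(3,2): Delta=1.0000 Bond=-400.3925
(3,3): Delta=1.0000 Bond=-400.3925
V0=-153.8396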